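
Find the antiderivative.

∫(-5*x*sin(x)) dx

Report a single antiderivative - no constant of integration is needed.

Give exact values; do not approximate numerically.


Answer: 5*x*cos(x) - 5*sin(x).


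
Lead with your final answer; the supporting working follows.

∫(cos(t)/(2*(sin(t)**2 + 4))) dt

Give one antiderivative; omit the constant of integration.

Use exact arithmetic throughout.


The answer is atan(sin(t)/2)/4.
Step 1. Substitute u = sin(t), turning ∫(cos(t)/(2*(sin(t)**2 + 4))) dt into ∫(1/(2*(u**2 + 4))) du: now ∫(1/(2*(u**2 + 4))) du.
Step 2. Evaluate the standard form: now atan(u/2)/4.
Step 3. Substitute back u = sin(t): now atan(sin(t)/2)/4.
Answer: atan(sin(t)/2)/4.


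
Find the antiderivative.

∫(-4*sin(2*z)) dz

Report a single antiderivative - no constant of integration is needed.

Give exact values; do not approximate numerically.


Answer: 2*cos(2*z).


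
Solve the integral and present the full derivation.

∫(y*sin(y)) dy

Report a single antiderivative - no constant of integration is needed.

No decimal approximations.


Step 1. Integrate ∫(y*sin(y)) dy by parts with u = y, dv = (sin(y)) dy, so v = -cos(y): now -y*cos(y) + ∫(cos(y)) dy.
Step 2. Evaluate the standard form: now -y*cos(y) + sin(y).
Answer: -y*cos(y) + sin(y).


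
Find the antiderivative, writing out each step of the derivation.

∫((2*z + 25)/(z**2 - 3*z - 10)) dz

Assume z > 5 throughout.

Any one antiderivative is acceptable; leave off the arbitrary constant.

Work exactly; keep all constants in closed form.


Step 1. Decompose ∫((2*z + 25)/(z**2 - 3*z - 10)) dz by partial fractions, (2*z + 25)/(z**2 - 3*z - 10) = -3/(z + 2) + 5/(z - 5): now ∫(5/(z - 5)) dz + ∫(-3/(z + 2)) dz.
Step 2. Evaluate the standard form [assuming z > 5]: now 5*log(z - 5) + ∫(-3/(z + 2)) dz.
Step 3. Evaluate the standard form [assuming z > -2]: now 5*log(z - 5) - 3*log(z + 2).
Answer: 5*log(z - 5) - 3*log(z + 2).


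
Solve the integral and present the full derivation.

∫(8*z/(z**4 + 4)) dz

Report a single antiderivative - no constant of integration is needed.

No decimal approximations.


Step 1. Substitute u = z**2, turning ∫(8*z/(z**4 + 4)) dz into ∫(4/(u**2 + 4)) du: now ∫(4/(u**2 + 4)) du.
Step 2. Evaluate the standard form: now 2*atan(u/2).
Step 3. Substitute back u = z**2: now 2*atan(z**2/2).
Answer: 2*atan(z**2/2).


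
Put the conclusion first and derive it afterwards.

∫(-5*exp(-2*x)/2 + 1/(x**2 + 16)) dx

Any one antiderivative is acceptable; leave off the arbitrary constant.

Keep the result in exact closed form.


The answer is atan(x/4)/4 + 5*exp(-2*x)/4.
Step 1. Rewrite: now ∫(1/(x**2 + 16)) dx + ∫(-5*exp(-2*x)/2) dx.
Step 2. Evaluate the standard form: now atan(x/4)/4 + ∫(-5*exp(-2*x)/2) dx.
Step 3. Evaluate the standard form: now atan(x/4)/4 + 5*exp(-2*x)/4.
Answer: atan(x/4)/4 + 5*exp(-2*x)/4.


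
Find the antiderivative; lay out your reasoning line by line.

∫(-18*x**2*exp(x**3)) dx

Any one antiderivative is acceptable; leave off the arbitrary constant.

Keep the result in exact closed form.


Step 1. Substitute u = x**3, turning ∫(-18*x**2*exp(x**3)) dx into ∫(-6*exp(u)) du: now ∫(-6*exp(u)) du.
Step 2. Evaluate the standard form: now -6*exp(u).
Step 3. Substitute back u = x**3: now -6*exp(x**3).
Answer: -6*exp(x**3).


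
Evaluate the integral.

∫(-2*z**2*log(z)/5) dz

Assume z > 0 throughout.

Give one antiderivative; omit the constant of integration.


Answer: -2*z**3*log(z)/15 + 2*z**3/45.


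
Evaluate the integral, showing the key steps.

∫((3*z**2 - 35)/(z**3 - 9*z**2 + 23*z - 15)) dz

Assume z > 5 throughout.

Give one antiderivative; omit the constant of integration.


Step 1. Decompose ∫((3*z**2 - 35)/(z**3 - 9*z**2 + 23*z - 15)) dz by partial fractions, (3*z**2 - 35)/(z**3 - 9*z**2 + 23*z - 15) = -4/(z - 1) + 2/(z - 3) + 5/(z - 5): now ∫(5/(z - 5)) dz + ∫(2/(z - 3)) dz + ∫(-4/(z - 1)) dz.
Step 2. Evaluate the standard form [assuming z > 3]: now 2*log(z - 3) + ∫(5/(z - 5)) dz + ∫(-4/(z - 1)) dz.
Step 3. Evaluate the standard form [assuming z > 5]: now 5*log(z - 5) + 2*log(z - 3) + ∫(-4/(z - 1)) dz.
Step 4. Evaluate the standard form [assuming z > 1]: now 5*log(z - 5) + 2*log(z - 3) - 4*log(z - 1).
Answer: 5*log(z - 5) + 2*log(z - 3) - 4*log(z - 1).


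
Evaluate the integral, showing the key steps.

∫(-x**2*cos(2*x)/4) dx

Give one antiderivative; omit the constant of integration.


Step 1. Integrate ∫(-x**2*cos(2*x)/4) dx by parts with u = x**2, dv = (-cos(2*x)/4) dx, so v = -sin(2*x)/8: now -x**2*sin(2*x)/8 + ∫(x*sin(2*x)/4) dx.
Step 2. Integrate ∫(x*sin(2*x)/4) dx by parts with u = x, dv = (sin(2*x)/4) dx, so v = -cos(2*x)/8: now -x**2*sin(2*x)/8 - x*cos(2*x)/8 + ∫(cos(2*x)/8) dx.
Step 3. Evaluate the standard form: now -x**2*sin(2*x)/8 - x*cos(2*x)/8 + sin(2*x)/16.
Answer: -x**2*sin(2*x)/8 - x*cos(2*x)/8 + sin(2*x)/16.


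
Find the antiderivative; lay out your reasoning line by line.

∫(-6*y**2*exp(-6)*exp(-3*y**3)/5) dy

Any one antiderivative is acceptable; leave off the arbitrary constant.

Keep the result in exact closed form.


Step 1. Substitute u = y**3 + 2, turning ∫(-6*y**2*exp(-6)*exp(-3*y**3)/5) dy into ∫(-2*exp(-3*u)/5) du: now ∫(-2*exp(-3*u)/5) du.
Step 2. Evaluate the standard form: now 2*exp(-3*u)/15.
Step 3. Substitute back u = y**3 + 2: now 2*exp(-3*y**3 - 6)/15.
Answer: 2*exp(-3*y**3 - 6)/15.


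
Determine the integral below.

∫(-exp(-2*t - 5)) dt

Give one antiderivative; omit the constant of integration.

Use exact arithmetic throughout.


Answer: exp(-2*t - 5)/2.


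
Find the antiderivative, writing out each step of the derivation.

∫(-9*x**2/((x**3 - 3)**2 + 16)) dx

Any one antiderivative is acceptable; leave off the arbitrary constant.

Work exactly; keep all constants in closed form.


Step 1. Substitute u = x**3 - 3, turning ∫(-9*x**2/((x**3 - 3)**2 + 16)) dx into ∫(-3/(u**2 + 16)) du: now ∫(-3/(u**2 + 16)) du.
Step 2. Evaluate the standard form: now -3*atan(u/4)/4.
Step 3. Substitute back u = x**3 - 3: now -3*atan(x**3/4 - 3/4)/4.
Answer: -3*atan(x**3/4 - 3/4)/4.


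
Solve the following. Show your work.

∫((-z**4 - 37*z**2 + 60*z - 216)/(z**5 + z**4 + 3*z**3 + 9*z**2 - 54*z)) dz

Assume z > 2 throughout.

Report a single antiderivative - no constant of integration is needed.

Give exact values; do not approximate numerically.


Step 1. Decompose ∫((-z**4 - 37*z**2 + 60*z - 216)/(z**5 + z**4 + 3*z**3 + 9*z**2 - 54*z)) dz by partial fractions, (-z**4 - 37*z**2 + 60*z - 216)/(z**5 + z**4 + 3*z**3 + 9*z**2 - 54*z) = -4/(z**2 + 9) - 3/(z + 3) - 2/(z - 2) + 4/z: now ∫(4/z) dz + ∫(-2/(z - 2)) dz + ∫(-3/(z + 3)) dz + ∫(-4/(z**2 + 9)) dz.
Step 2. Evaluate the standard form [assuming z > -3]: now -3*log(z + 3) + ∫(4/z) dz + ∫(-2/(z - 2)) dz + ∫(-4/(z**2 + 9)) dz.
Step 3. Evaluate the standard form [assuming z > 2]: now -2*log(z - 2) - 3*log(z + 3) + ∫(4/z) dz + ∫(-4/(z**2 + 9)) dz.
Step 4. Evaluate the standard form [assuming z > 0]: now 4*log(z) - 2*log(z - 2) - 3*log(z + 3) + ∫(-4/(z**2 + 9)) dz.
Step 5. Evaluate the standard form: now 4*log(z) - 2*log(z - 2) - 3*log(z + 3) - 4*atan(z/3)/3.
Answer: 4*log(z) - 2*log(z - 2) - 3*log(z + 3) - 4*atan(z/3)/3.


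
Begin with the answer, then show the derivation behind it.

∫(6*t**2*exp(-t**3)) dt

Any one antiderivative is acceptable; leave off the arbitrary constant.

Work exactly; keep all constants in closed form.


The answer is -2*exp(-t**3).
Step 1. Substitute u = t**3, turning ∫(6*t**2*exp(-t**3)) dt into ∫(2*exp(-u)) du: now ∫(2*exp(-u)) du.
Step 2. Evaluate the standard form: now -2*exp(-u).
Step 3. Substitute back u = t**3: now -2*exp(-t**3).
Answer: -2*exp(-t**3).


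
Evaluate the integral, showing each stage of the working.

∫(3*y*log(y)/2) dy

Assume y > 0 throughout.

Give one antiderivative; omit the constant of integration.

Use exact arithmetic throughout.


Step 1. Integrate ∫(3*y*log(y)/2) dy by parts with u = log(y), dv = (3*y/2) dy, so v = 3*y**2/4 [assuming y > 0]: now 3*y**2*log(y)/4 + ∫(-3*y/4) dy.
Step 2. Evaluate the standard form: now 3*y**2*log(y)/4 - 3*y**2/8.
Answer: 3*y**2*log(y)/4 - 3*y**2/8.


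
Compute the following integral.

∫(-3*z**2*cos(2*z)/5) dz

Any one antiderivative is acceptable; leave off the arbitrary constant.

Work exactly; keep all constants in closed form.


Answer: -3*z**2*sin(2*z)/10 - 3*z*cos(2*z)/10 + 3*sin(2*z)/20.


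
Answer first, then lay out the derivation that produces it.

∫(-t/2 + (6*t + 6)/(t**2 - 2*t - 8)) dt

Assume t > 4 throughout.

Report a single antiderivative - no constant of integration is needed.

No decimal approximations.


The answer is -t**2/4 + 5*log(t - 4) + log(t + 2).
Step 1. Rewrite: now ∫(-t/2) dt + ∫((6*t + 6)/(t**2 - 2*t - 8)) dt.
Step 2. Evaluate the standard form: now -t**2/4 + ∫((6*t + 6)/(t**2 - 2*t - 8)) dt.
Step 3. Decompose ∫((6*t + 6)/(t**2 - 2*t - 8)) dt by partial fractions, (6*t + 6)/(t**2 - 2*t - 8) = 1/(t + 2) + 5/(t - 4): now -t**2/4 + ∫(5/(t - 4)) dt + ∫(1/(t + 2)) dt.
Step 4. Evaluate the standard form [assuming t > -2]: now -t**2/4 + log(t + 2) + ∫(5/(t - 4)) dt.
Step 5. Evaluate the standard form [assuming t > 4]: now -t**2/4 + 5*log(t - 4) + log(t + 2).
Answer: -t**2/4 + 5*log(t - 4) + log(t + 2).


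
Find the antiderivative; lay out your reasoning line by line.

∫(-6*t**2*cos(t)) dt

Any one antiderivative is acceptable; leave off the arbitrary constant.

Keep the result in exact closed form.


Step 1. Integrate ∫(-6*t**2*cos(t)) dt by parts with u = t**2, dv = (-6*cos(t)) dt, so v = -6*sin(t): now -6*t**2*sin(t) + ∫(12*t*sin(t)) dt.
Step 2. Integrate ∫(12*t*sin(t)) dt by parts with u = t, dv = (12*sin(t)) dt, so v = -12*cos(t): now -6*t**2*sin(t) - 12*t*cos(t) + ∫(12*cos(t)) dt.
Step 3. Evaluate the standard form: now -6*t**2*sin(t) - 12*t*cos(t) + 12*sin(t).
Answer: -6*t**2*sin(t) - 12*t*cos(t) + 12*sin(t).


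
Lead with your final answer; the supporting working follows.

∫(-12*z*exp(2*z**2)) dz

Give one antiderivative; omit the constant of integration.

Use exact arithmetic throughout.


The answer is -3*exp(2*z**2).
Step 1. Substitute u = z**2, turning ∫(-12*z*exp(2*z**2)) dz into ∫(-6*exp(2*u)) du: now ∫(-6*exp(2*u)) du.
Step 2. Evaluate the standard form: now -3*exp(2*u).
Step 3. Substitute back u = z**2: now -3*exp(2*z**2).
Answer: -3*exp(2*z**2).


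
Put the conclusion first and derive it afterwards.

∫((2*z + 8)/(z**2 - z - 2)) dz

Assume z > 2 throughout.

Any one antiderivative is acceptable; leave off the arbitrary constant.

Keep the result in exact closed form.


The answer is 4*log(z - 2) - 2*log(z + 1).
Step 1. Decompose ∫((2*z + 8)/(z**2 - z - 2)) dz by partial fractions, (2*z + 8)/(z**2 - z - 2) = -2/(z + 1) + 4/(z - 2): now ∫(4/(z - 2)) dz + ∫(-2/(z + 1)) dz.
Step 2. Evaluate the standard form [assuming z > -1]: now -2*log(z + 1) + ∫(4/(z - 2)) dz.
Step 3. Evaluate the standard form [assuming z > 2]: now 4*log(z - 2) - 2*log(z + 1).
Answer: 4*log(z - 2) - 2*log(z + 1).


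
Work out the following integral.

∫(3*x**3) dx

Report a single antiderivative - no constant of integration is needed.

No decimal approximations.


Answer: 3*x**4/4.


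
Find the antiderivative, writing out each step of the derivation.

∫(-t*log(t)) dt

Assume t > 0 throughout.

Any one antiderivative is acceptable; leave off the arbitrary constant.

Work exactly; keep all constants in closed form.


Step 1. Integrate ∫(-t*log(t)) dt by parts with u = log(t), dv = (-t) dt, so v = -t**2/2 [assuming t > 0]: now -t**2*log(t)/2 + ∫(t/2) dt.
Step 2. Evaluate the standard form: now -t**2*log(t)/2 + t**2/4.
Answer: -t**2*log(t)/2 + t**2/4.


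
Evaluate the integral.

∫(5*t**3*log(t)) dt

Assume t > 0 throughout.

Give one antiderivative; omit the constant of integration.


Answer: 5*t**4*log(t)/4 - 5*t**4/16.


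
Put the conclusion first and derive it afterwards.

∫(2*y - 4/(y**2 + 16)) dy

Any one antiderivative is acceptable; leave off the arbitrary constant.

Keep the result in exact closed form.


The answer is y**2 - atan(y/4).
Step 1. Rewrite: now ∫(2*y) dy + ∫(-4/(y**2 + 16)) dy.
Step 2. Evaluate the standard form: now -atan(y/4) + ∫(2*y) dy.
Step 3. Evaluate the standard form: now y**2 - atan(y/4).
Answer: y**2 - atan(y/4).


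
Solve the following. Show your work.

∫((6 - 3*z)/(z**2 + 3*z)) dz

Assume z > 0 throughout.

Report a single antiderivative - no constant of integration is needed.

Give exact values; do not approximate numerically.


Step 1. Decompose ∫((6 - 3*z)/(z**2 + 3*z)) dz by partial fractions, (6 - 3*z)/(z**2 + 3*z) = -5/(z + 3) + 2/z: now ∫(2/z) dz + ∫(-5/(z + 3)) dz.
Step 2. Evaluate the standard form [assuming z > -3]: now -5*log(z + 3) + ∫(2/z) dz.
Step 3. Evaluate the standard form [assuming z > 0]: now 2*log(z) - 5*log(z + 3).
Answer: 2*log(z) - 5*log(z + 3).


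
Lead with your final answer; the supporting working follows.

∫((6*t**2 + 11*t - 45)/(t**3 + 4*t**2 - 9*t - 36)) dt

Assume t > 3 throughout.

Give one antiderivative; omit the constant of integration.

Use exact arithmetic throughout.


The answer is log(t - 3) + 4*log(t + 3) + log(t + 4).
Step 1. Decompose ∫((6*t**2 + 11*t - 45)/(t**3 + 4*t**2 - 9*t - 36)) dt by partial fractions, (6*t**2 + 11*t - 45)/(t**3 + 4*t**2 - 9*t - 36) = 1/(t + 4) + 4/(t + 3) + 1/(t - 3): now ∫(1/(t - 3)) dt + ∫(4/(t + 3)) dt + ∫(1/(t + 4)) dt.
Step 2. Evaluate the standard form [assuming t > -3]: now 4*log(t + 3) + ∫(1/(t - 3)) dt + ∫(1/(t + 4)) dt.
Step 3. Evaluate the standard form [assuming t > -4]: now 4*log(t + 3) + log(t + 4) + ∫(1/(t - 3)) dt.
Step 4. Evaluate the standard form [assuming t > 3]: now log(t - 3) + 4*log(t + 3) + log(t + 4).
Answer: log(t - 3) + 4*log(t + 3) + log(t + 4).


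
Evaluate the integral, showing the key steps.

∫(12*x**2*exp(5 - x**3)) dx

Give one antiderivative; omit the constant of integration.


Step 1. Substitute u = x**3 - 5, turning ∫(12*x**2*exp(5 - x**3)) dx into ∫(4*exp(-u)) du: now ∫(4*exp(-u)) du.
Step 2. Evaluate the standard form: now -4*exp(-u).
Step 3. Substitute back u = x**3 - 5: now -4*exp(5 - x**3).
Answer: -4*exp(5 - x**3).


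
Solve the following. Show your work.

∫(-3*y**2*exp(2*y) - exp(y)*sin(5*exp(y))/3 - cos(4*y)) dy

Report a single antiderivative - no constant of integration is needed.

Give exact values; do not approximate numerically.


Step 1. Rewrite: now ∫(-3*y**2*exp(2*y)) dy + ∫(-exp(y)*sin(5*exp(y))/3) dy + ∫(-cos(4*y)) dy.
Step 2. Evaluate the standard form: now -sin(4*y)/4 + ∫(-3*y**2*exp(2*y)) dy + ∫(-exp(y)*sin(5*exp(y))/3) dy.
Step 3. Integrate ∫(-3*y**2*exp(2*y)) dy by parts with u = y**2, dv = (-3*exp(2*y)) dy, so v = -3*exp(2*y)/2: now -3*y**2*exp(2*y)/2 - sin(4*y)/4 + ∫(3*y*exp(2*y)) dy + ∫(-exp(y)*sin(5*exp(y))/3) dy.
Step 4. Integrate ∫(3*y*exp(2*y)) dy by parts with u = y, dv = (3*exp(2*y)) dy, so v = 3*exp(2*y)/2: now -3*y**2*exp(2*y)/2 + 3*y*exp(2*y)/2 - sin(4*y)/4 + ∫(-exp(y)*sin(5*exp(y))/3) dy + ∫(-3*exp(2*y)/2) dy.
Step 5. Evaluate the standard form: now -3*y**2*exp(2*y)/2 + 3*y*exp(2*y)/2 - 3*exp(2*y)/4 - sin(4*y)/4 + ∫(-exp(y)*sin(5*exp(y))/3) dy.
Step 6. Substitute u = exp(y), turning ∫(-exp(y)*sin(5*exp(y))/3) dy into ∫(-sin(5*u)/3) du: now -3*y**2*exp(2*y)/2 + 3*y*exp(2*y)/2 - 3*exp(2*y)/4 - sin(4*y)/4 + ∫(-sin(5*u)/3) du.
Step 7. Evaluate the standard form: now -3*y**2*exp(2*y)/2 + 3*y*exp(2*y)/2 - 3*exp(2*y)/4 - sin(4*y)/4 + cos(5*u)/15.
Step 8. Substitute back u = exp(y): now -3*y**2*exp(2*y)/2 + 3*y*exp(2*y)/2 - 3*exp(2*y)/4 - sin(4*y)/4 + cos(5*exp(y))/15.
Answer: -3*y**2*exp(2*y)/2 + 3*y*exp(2*y)/2 - 3*exp(2*y)/4 - sin(4*y)/4 + cos(5*exp(y))/15.


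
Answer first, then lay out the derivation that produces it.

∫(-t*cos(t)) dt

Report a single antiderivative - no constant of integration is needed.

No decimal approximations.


The answer is -t*sin(t) - cos(t).
Step 1. Integrate ∫(-t*cos(t)) dt by parts with u = t, dv = (-cos(t)) dt, so v = -sin(t): now -t*sin(t) + ∫(sin(t)) dt.
Step 2. Evaluate the standard form: now -t*sin(t) - cos(t).
Answer: -t*sin(t) - cos(t).


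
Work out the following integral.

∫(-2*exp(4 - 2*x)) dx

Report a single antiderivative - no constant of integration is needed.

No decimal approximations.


Answer: exp(4 - 2*x).


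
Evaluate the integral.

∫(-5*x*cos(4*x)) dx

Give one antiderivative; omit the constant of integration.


Answer: -5*x*sin(4*x)/4 - 5*cos(4*x)/16.


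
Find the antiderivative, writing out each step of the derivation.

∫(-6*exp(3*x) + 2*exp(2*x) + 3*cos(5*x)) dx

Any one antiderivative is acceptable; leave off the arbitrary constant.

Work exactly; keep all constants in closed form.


Step 1. Rewrite: now ∫(2*exp(2*x)) dx + ∫(-6*exp(3*x)) dx + ∫(3*cos(5*x)) dx.
Step 2. Evaluate the standard form: now -2*exp(3*x) + ∫(2*exp(2*x)) dx + ∫(3*cos(5*x)) dx.
Step 3. Evaluate the standard form: now -2*exp(3*x) + exp(2*x) + ∫(3*cos(5*x)) dx.
Step 4. Evaluate the standard form: now -2*exp(3*x) + exp(2*x) + 3*sin(5*x)/5.
Answer: -2*exp(3*x) + exp(2*x) + 3*sin(5*x)/5.


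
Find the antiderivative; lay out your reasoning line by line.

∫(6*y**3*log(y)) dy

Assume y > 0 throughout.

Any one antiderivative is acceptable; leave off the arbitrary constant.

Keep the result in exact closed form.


Step 1. Integrate ∫(6*y**3*log(y)) dy by parts with u = log(y), dv = (6*y**3) dy, so v = 3*y**4/2 [assuming y > 0]: now 3*y**4*log(y)/2 + ∫(-3*y**3/2) dy.
Step 2. Evaluate the standard form: now 3*y**4*log(y)/2 - 3*y**4/8.
Answer: 3*y**4*log(y)/2 - 3*y**4/8.


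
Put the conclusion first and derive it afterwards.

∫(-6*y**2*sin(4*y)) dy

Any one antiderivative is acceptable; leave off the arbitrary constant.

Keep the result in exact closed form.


The answer is 3*y**2*cos(4*y)/2 - 3*y*sin(4*y)/4 - 3*cos(4*y)/16.
Step 1. Integrate ∫(-6*y**2*sin(4*y)) dy by parts with u = y**2, dv = (-6*sin(4*y)) dy, so v = 3*cos(4*y)/2: now 3*y**2*cos(4*y)/2 + ∫(-3*y*cos(4*y)) dy.
Step 2. Integrate ∫(-3*y*cos(4*y)) dy by parts with u = y, dv = (-3*cos(4*y)) dy, so v = -3*sin(4*y)/4: now 3*y**2*cos(4*y)/2 - 3*y*sin(4*y)/4 + ∫(3*sin(4*y)/4) dy.
Step 3. Evaluate the standard form: now 3*y**2*cos(4*y)/2 - 3*y*sin(4*y)/4 - 3*cos(4*y)/16.
Answer: 3*y**2*cos(4*y)/2 - 3*y*sin(4*y)/4 - 3*cos(4*y)/16.


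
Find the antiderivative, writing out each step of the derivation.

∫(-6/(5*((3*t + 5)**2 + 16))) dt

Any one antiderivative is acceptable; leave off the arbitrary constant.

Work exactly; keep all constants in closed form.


Step 1. Substitute u = 3*t + 5, turning ∫(-6/(5*((3*t + 5)**2 + 16))) dt into ∫(-2/(5*(u**2 + 16))) du: now ∫(-2/(5*(u**2 + 16))) du.
Step 2. Evaluate the standard form: now -atan(u/4)/10.
Step 3. Substitute back u = 3*t + 5: now -atan(3*t/4 + 5/4)/10.
Answer: -atan(3*t/4 + 5/4)/10.


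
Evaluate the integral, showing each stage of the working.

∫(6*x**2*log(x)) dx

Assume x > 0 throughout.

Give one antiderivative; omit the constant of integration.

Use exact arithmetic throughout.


Step 1. Integrate ∫(6*x**2*log(x)) dx by parts with u = log(x), dv = (6*x**2) dx, so v = 2*x**3 [assuming x > 0]: now 2*x**3*log(x) + ∫(-2*x**2) dx.
Step 2. Evaluate the standard form: now 2*x**3*log(x) - 2*x**3/3.
Answer: 2*x**3*log(x) - 2*x**3/3.


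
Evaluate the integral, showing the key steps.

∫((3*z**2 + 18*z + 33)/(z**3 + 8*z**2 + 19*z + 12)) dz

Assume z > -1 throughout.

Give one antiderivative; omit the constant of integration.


Step 1. Decompose ∫((3*z**2 + 18*z + 33)/(z**3 + 8*z**2 + 19*z + 12)) dz by partial fractions, (3*z**2 + 18*z + 33)/(z**3 + 8*z**2 + 19*z + 12) = 3/(z + 4) - 3/(z + 3) + 3/(z + 1): now ∫(3/(z + 1)) dz + ∫(-3/(z + 3)) dz + ∫(3/(z + 4)) dz.
Step 2. Evaluate the standard form [assuming z > -1]: now 3*log(z + 1) + ∫(-3/(z + 3)) dz + ∫(3/(z + 4)) dz.
Step 3. Evaluate the standard form [assuming z > -3]: now 3*log(z + 1) - 3*log(z + 3) + ∫(3/(z + 4)) dz.
Step 4. Evaluate the standard form [assuming z > -4]: now 3*log(z + 1) - 3*log(z + 3) + 3*log(z + 4).
Answer: 3*log(z + 1) - 3*log(z + 3) + 3*log(z + 4).


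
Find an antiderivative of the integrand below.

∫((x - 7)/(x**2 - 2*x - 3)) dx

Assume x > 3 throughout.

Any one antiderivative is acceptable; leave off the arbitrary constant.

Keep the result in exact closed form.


Answer: -log(x - 3) + 2*log(x + 1).


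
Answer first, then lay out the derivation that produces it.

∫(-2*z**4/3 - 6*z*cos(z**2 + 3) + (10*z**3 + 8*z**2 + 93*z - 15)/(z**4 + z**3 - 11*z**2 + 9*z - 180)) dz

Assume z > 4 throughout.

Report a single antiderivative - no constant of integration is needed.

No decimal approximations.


The answer is -2*z**5/15 + 5*log(z - 4) + 5*log(z + 5) - 3*sin(z**2 + 3) + atan(z/3).
Step 1. Rewrite: now ∫(-2*z**4/3) dz + ∫(-6*z*cos(z**2 + 3)) dz + ∫((10*z**3 + 8*z**2 + 93*z - 15)/(z**4 + z**3 - 11*z**2 + 9*z - 180)) dz.
Step 2. Substitute u = z**2 + 3, turning ∫(-6*z*cos(z**2 + 3)) dz into ∫(-3*cos(u)) du: now ∫(-2*z**4/3) dz + ∫((10*z**3 + 8*z**2 + 93*z - 15)/(z**4 + z**3 - 11*z**2 + 9*z - 180)) dz + ∫(-3*cos(u)) du.
Step 3. Evaluate the standard form: now -3*sin(u) + ∫(-2*z**4/3) dz + ∫((10*z**3 + 8*z**2 + 93*z - 15)/(z**4 + z**3 - 11*z**2 + 9*z - 180)) dz.
Step 4. Substitute back u = z**2 + 3: now -3*sin(z**2 + 3) + ∫(-2*z**4/3) dz + ∫((10*z**3 + 8*z**2 + 93*z - 15)/(z**4 + z**3 - 11*z**2 + 9*z - 180)) dz.
Step 5. Decompose ∫((10*z**3 + 8*z**2 + 93*z - 15)/(z**4 + z**3 - 11*z**2 + 9*z - 180)) dz by partial fractions, (10*z**3 + 8*z**2 + 93*z - 15)/(z**4 + z**3 - 11*z**2 + 9*z - 180) = 3/(z**2 + 9) + 5/(z + 5) + 5/(z - 4): now -3*sin(z**2 + 3) + ∫(-2*z**4/3) dz + ∫(5/(z - 4)) dz + ∫(5/(z + 5)) dz + ∫(3/(z**2 + 9)) dz.
Step 6. Evaluate the standard form [assuming z > 4]: now 5*log(z - 4) - 3*sin(z**2 + 3) + ∫(-2*z**4/3) dz + ∫(5/(z + 5)) dz + ∫(3/(z**2 + 9)) dz.
Step 7. Evaluate the standard form [assuming z > -5]: now 5*log(z - 4) + 5*log(z + 5) - 3*sin(z**2 + 3) + ∫(-2*z**4/3) dz + ∫(3/(z**2 + 9)) dz.
Step 8. Evaluate the standard form: now 5*log(z - 4) + 5*log(z + 5) - 3*sin(z**2 + 3) + atan(z/3) + ∫(-2*z**4/3) dz.
Step 9. Evaluate the standard form: now -2*z**5/15 + 5*log(z - 4) + 5*log(z + 5) - 3*sin(z**2 + 3) + atan(z/3).
Answer: -2*z**5/15 + 5*log(z - 4) + 5*log(z + 5) - 3*sin(z**2 + 3) + atan(z/3).


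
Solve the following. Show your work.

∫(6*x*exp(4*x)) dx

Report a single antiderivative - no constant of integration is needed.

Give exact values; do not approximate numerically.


Step 1. Integrate ∫(6*x*exp(4*x)) dx by parts with u = x, dv = (6*exp(4*x)) dx, so v = 3*exp(4*x)/2: now 3*x*exp(4*x)/2 + ∫(-3*exp(4*x)/2) dx.
Step 2. Evaluate the standard form: now 3*x*exp(4*x)/2 - 3*exp(4*x)/8.
Answer: 3*x*exp(4*x)/2 - 3*exp(4*x)/8.


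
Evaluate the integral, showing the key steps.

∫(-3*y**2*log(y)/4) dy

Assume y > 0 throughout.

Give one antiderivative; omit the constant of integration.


Step 1. Integrate ∫(-3*y**2*log(y)/4) dy by parts with u = log(y), dv = (-3*y**2/4) dy, so v = -y**3/4 [assuming y > 0]: now -y**3*log(y)/4 + ∫(y**2/4) dy.
Step 2. Evaluate the standard form: now -y**3*log(y)/4 + y**3/12.
Answer: -y**3*log(y)/4 + y**3/12.


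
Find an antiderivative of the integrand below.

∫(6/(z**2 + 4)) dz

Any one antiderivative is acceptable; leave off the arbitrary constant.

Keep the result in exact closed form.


Answer: 3*atan(z/2).


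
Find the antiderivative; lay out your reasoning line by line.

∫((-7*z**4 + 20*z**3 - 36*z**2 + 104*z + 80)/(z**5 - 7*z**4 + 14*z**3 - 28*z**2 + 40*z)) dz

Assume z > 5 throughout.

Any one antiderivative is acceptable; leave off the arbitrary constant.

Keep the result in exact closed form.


Step 1. Decompose ∫((-7*z**4 + 20*z**3 - 36*z**2 + 104*z + 80)/(z**5 - 7*z**4 + 14*z**3 - 28*z**2 + 40*z)) dz by partial fractions, (-7*z**4 + 20*z**3 - 36*z**2 + 104*z + 80)/(z**5 - 7*z**4 + 14*z**3 - 28*z**2 + 40*z) = 4/(z**2 + 4) - 4/(z - 2) - 5/(z - 5) + 2/z: now ∫(2/z) dz + ∫(-5/(z - 5)) dz + ∫(-4/(z - 2)) dz + ∫(4/(z**2 + 4)) dz.
Step 2. Evaluate the standard form [assuming z > 2]: now -4*log(z - 2) + ∫(2/z) dz + ∫(-5/(z - 5)) dz + ∫(4/(z**2 + 4)) dz.
Step 3. Evaluate the standard form [assuming z > 5]: now -5*log(z - 5) - 4*log(z - 2) + ∫(2/z) dz + ∫(4/(z**2 + 4)) dz.
Step 4. Evaluate the standard form [assuming z > 0]: now 2*log(z) - 5*log(z - 5) - 4*log(z - 2) + ∫(4/(z**2 + 4)) dz.
Step 5. Evaluate the standard form: now 2*log(z) - 5*log(z - 5) - 4*log(z - 2) + 2*atan(z/2).
Answer: 2*log(z) - 5*log(z - 5) - 4*log(z - 2) + 2*atan(z/2).


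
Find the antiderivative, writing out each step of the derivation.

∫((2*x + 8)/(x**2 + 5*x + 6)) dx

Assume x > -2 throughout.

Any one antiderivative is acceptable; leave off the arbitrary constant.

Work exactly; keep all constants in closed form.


Step 1. Decompose ∫((2*x + 8)/(x**2 + 5*x + 6)) dx by partial fractions, (2*x + 8)/(x**2 + 5*x + 6) = -2/(x + 3) + 4/(x + 2): now ∫(4/(x + 2)) dx + ∫(-2/(x + 3)) dx.
Step 2. Evaluate the standard form [assuming x > -3]: now -2*log(x + 3) + ∫(4/(x + 2)) dx.
Step 3. Evaluate the standard form [assuming x > -2]: now 4*log(x + 2) - 2*log(x + 3).
Answer: 4*log(x + 2) - 2*log(x + 3).


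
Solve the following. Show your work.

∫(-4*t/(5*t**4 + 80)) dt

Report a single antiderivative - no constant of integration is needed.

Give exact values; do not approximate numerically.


Step 1. Substitute u = t**2, turning ∫(-4*t/(5*t**4 + 80)) dt into ∫(-2/(5*(u**2 + 16))) du: now ∫(-2/(5*(u**2 + 16))) du.
Step 2. Evaluate the standard form: now -atan(u/4)/10.
Step 3. Substitute back u = t**2: now -atan(t**2/4)/10.
Answer: -atan(t**2/4)/10.


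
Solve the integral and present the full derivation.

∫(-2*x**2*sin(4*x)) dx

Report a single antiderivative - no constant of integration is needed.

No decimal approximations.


Step 1. Integrate ∫(-2*x**2*sin(4*x)) dx by parts with u = x**2, dv = (-2*sin(4*x)) dx, so v = cos(4*x)/2: now x**2*cos(4*x)/2 + ∫(-x*cos(4*x)) dx.
Step 2. Integrate ∫(-x*cos(4*x)) dx by parts with u = x, dv = (-cos(4*x)) dx, so v = -sin(4*x)/4: now x**2*cos(4*x)/2 - x*sin(4*x)/4 + ∫(sin(4*x)/4) dx.
Step 3. Evaluate the standard form: now x**2*cos(4*x)/2 - x*sin(4*x)/4 - cos(4*x)/16.
Answer: x**2*cos(4*x)/2 - x*sin(4*x)/4 - cos(4*x)/16.


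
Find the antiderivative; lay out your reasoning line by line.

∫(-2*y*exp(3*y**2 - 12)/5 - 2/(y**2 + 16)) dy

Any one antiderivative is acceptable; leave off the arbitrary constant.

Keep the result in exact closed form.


Step 1. Rewrite: now ∫(-2*y*exp(3*y**2 - 12)/5) dy + ∫(-2/(y**2 + 16)) dy.
Step 2. Substitute u = y**2 - 4, turning ∫(-2*y*exp(3*y**2 - 12)/5) dy into ∫(-exp(3*u)/5) du: now ∫(-2/(y**2 + 16)) dy + ∫(-exp(3*u)/5) du.
Step 3. Evaluate the standard form: now -exp(3*u)/15 + ∫(-2/(y**2 + 16)) dy.
Step 4. Substitute back u = y**2 - 4: now -exp(3*y**2 - 12)/15 + ∫(-2/(y**2 + 16)) dy.
Step 5. Evaluate the standard form: now -exp(3*y**2 - 12)/15 - atan(y/4)/2.
Answer: -exp(3*y**2 - 12)/15 - atan(y/4)/2.


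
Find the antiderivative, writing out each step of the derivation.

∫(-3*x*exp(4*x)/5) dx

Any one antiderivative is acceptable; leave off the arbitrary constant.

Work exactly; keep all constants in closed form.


Step 1. Integrate ∫(-3*x*exp(4*x)/5) dx by parts with u = x, dv = (-3*exp(4*x)/5) dx, so v = -3*exp(4*x)/20: now -3*x*exp(4*x)/20 + ∫(3*exp(4*x)/20) dx.
Step 2. Evaluate the standard form: now -3*x*exp(4*x)/20 + 3*exp(4*x)/80.
Answer: -3*x*exp(4*x)/20 + 3*exp(4*x)/80.


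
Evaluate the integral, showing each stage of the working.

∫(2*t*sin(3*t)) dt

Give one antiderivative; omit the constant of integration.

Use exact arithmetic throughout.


Step 1. Integrate ∫(2*t*sin(3*t)) dt by parts with u = t, dv = (2*sin(3*t)) dt, so v = -2*cos(3*t)/3: now -2*t*cos(3*t)/3 + ∫(2*cos(3*t)/3) dt.
Step 2. Evaluate the standard form: now -2*t*cos(3*t)/3 + 2*sin(3*t)/9.
Answer: -2*t*cos(3*t)/3 + 2*sin(3*t)/9.


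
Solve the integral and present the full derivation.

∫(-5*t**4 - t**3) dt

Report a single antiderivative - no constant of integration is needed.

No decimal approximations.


Step 1. Rewrite: now ∫(-t**3) dt + ∫(-5*t**4) dt.
Step 2. Evaluate the standard form: now -t**4/4 + ∫(-5*t**4) dt.
Step 3. Evaluate the standard form: now -t**5 - t**4/4.
Answer: -t**5 - t**4/4.


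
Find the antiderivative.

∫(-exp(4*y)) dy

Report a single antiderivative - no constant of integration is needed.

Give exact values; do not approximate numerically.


Answer: -exp(4*y)/4.


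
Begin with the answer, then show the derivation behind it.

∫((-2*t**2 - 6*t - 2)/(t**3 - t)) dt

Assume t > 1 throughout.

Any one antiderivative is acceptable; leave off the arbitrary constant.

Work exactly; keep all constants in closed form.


The answer is 2*log(t) - 5*log(t - 1) + log(t + 1).
Step 1. Decompose ∫((-2*t**2 - 6*t - 2)/(t**3 - t)) dt by partial fractions, (-2*t**2 - 6*t - 2)/(t**3 - t) = 1/(t + 1) - 5/(t - 1) + 2/t: now ∫(2/t) dt + ∫(-5/(t - 1)) dt + ∫(1/(t + 1)) dt.
Step 2. Evaluate the standard form [assuming t > -1]: now log(t + 1) + ∫(2/t) dt + ∫(-5/(t - 1)) dt.
Step 3. Evaluate the standard form [assuming t > 1]: now -5*log(t - 1) + log(t + 1) + ∫(2/t) dt.
Step 4. Evaluate the standard form [assuming t > 0]: now 2*log(t) - 5*log(t - 1) + log(t + 1).
Answer: 2*log(t) - 5*log(t - 1) + log(t + 1).


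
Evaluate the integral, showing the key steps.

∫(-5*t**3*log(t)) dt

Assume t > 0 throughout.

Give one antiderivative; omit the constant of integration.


Step 1. Integrate ∫(-5*t**3*log(t)) dt by parts with u = log(t), dv = (-5*t**3) dt, so v = -5*t**4/4 [assuming t > 0]: now -5*t**4*log(t)/4 + ∫(5*t**3/4) dt.
Step 2. Evaluate the standard form: now -5*t**4*log(t)/4 + 5*t**4/16.
Answer: -5*t**4*log(t)/4 + 5*t**4/16.


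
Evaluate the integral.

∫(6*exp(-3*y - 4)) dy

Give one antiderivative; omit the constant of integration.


Answer: -2*exp(-3*y - 4).


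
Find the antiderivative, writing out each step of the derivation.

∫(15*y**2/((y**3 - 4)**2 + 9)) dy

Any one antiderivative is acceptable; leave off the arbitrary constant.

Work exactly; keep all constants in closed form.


Step 1. Substitute u = y**3 - 4, turning ∫(15*y**2/((y**3 - 4)**2 + 9)) dy into ∫(5/(u**2 + 9)) du: now ∫(5/(u**2 + 9)) du.
Step 2. Evaluate the standard form: now 5*atan(u/3)/3.
Step 3. Substitute back u = y**3 - 4: now 5*atan(y**3/3 - 4/3)/3.
Answer: 5*atan(y**3/3 - 4/3)/3.


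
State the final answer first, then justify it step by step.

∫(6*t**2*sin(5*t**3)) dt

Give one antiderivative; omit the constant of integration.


The answer is -2*cos(5*t**3)/5.
Step 1. Substitute u = t**3, turning ∫(6*t**2*sin(5*t**3)) dt into ∫(2*sin(5*u)) du: now ∫(2*sin(5*u)) du.
Step 2. Evaluate the standard form: now -2*cos(5*u)/5.
Step 3. Substitute back u = t**3: now -2*cos(5*t**3)/5.
Answer: -2*cos(5*t**3)/5.


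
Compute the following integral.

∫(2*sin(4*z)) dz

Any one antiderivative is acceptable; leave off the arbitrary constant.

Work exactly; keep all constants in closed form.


Answer: -cos(4*z)/2.


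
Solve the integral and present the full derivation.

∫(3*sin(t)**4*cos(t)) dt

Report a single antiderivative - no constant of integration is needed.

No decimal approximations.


Step 1. Substitute u = sin(t), turning ∫(3*sin(t)**4*cos(t)) dt into ∫(3*u**4) du: now ∫(3*u**4) du.
Step 2. Evaluate the standard form: now 3*u**5/5.
Step 3. Substitute back u = sin(t): now 3*sin(t)**5/5.
Answer: 3*sin(t)**5/5.


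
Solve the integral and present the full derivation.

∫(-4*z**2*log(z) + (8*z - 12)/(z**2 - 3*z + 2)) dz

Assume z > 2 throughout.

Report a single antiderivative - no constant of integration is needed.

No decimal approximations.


Step 1. Rewrite: now ∫(-4*z**2*log(z)) dz + ∫((8*z - 12)/(z**2 - 3*z + 2)) dz.
Step 2. Integrate ∫(-4*z**2*log(z)) dz by parts with u = log(z), dv = (-4*z**2) dz, so v = -4*z**3/3 [assuming z > 0]: now -4*z**3*log(z)/3 + ∫(4*z**2/3) dz + ∫((8*z - 12)/(z**2 - 3*z + 2)) dz.
Step 3. Evaluate the standard form: now -4*z**3*log(z)/3 + 4*z**3/9 + ∫((8*z - 12)/(z**2 - 3*z + 2)) dz.
Step 4. Decompose ∫((8*z - 12)/(z**2 - 3*z + 2)) dz by partial fractions, (8*z - 12)/(z**2 - 3*z + 2) = 4/(z - 1) + 4/(z - 2): now -4*z**3*log(z)/3 + 4*z**3/9 + ∫(4/(z - 2)) dz + ∫(4/(z - 1)) dz.
Step 5. Evaluate the standard form [assuming z > 2]: now -4*z**3*log(z)/3 + 4*z**3/9 + 4*log(z - 2) + ∫(4/(z - 1)) dz.
Step 6. Evaluate the standard form [assuming z > 1]: now -4*z**3*log(z)/3 + 4*z**3/9 + 4*log(z - 2) + 4*log(z - 1).
Answer: -4*z**3*log(z)/3 + 4*z**3/9 + 4*log(z - 2) + 4*log(z - 1).


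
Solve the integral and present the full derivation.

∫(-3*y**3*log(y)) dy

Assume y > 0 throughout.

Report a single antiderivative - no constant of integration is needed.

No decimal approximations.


Step 1. Integrate ∫(-3*y**3*log(y)) dy by parts with u = log(y), dv = (-3*y**3) dy, so v = -3*y**4/4 [assuming y > 0]: now -3*y**4*log(y)/4 + ∫(3*y**3/4) dy.
Step 2. Evaluate the standard form: now -3*y**4*log(y)/4 + 3*y**4/16.
Answer: -3*y**4*log(y)/4 + 3*y**4/16.


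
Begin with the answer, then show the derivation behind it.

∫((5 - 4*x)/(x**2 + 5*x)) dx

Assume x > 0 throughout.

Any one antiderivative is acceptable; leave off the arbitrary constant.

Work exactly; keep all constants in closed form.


The answer is log(x) - 5*log(x + 5).
Step 1. Decompose ∫((5 - 4*x)/(x**2 + 5*x)) dx by partial fractions, (5 - 4*x)/(x**2 + 5*x) = -5/(x + 5) + 1/x: now ∫(1/x) dx + ∫(-5/(x + 5)) dx.
Step 2. Evaluate the standard form [assuming x > -5]: now -5*log(x + 5) + ∫(1/x) dx.
Step 3. Evaluate the standard form [assuming x > 0]: now log(x) - 5*log(x + 5).
Answer: log(x) - 5*log(x + 5).


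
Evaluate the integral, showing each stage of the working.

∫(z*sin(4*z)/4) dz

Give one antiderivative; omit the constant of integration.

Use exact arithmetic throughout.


Step 1. Integrate ∫(z*sin(4*z)/4) dz by parts with u = z, dv = (sin(4*z)/4) dz, so v = -cos(4*z)/16: now -z*cos(4*z)/16 + ∫(cos(4*z)/16) dz.
Step 2. Evaluate the standard form: now -z*cos(4*z)/16 + sin(4*z)/64.
Answer: -z*cos(4*z)/16 + sin(4*z)/64.


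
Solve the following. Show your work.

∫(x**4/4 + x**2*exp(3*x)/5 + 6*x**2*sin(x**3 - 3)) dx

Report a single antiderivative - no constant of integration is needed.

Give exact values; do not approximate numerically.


Step 1. Rewrite: now ∫(x**4/4) dx + ∫(x**2*exp(3*x)/5) dx + ∫(6*x**2*sin(x**3 - 3)) dx.
Step 2. Evaluate the standard form: now x**5/20 + ∫(x**2*exp(3*x)/5) dx + ∫(6*x**2*sin(x**3 - 3)) dx.
Step 3. Substitute u = x**3 - 3, turning ∫(6*x**2*sin(x**3 - 3)) dx into ∫(2*sin(u)) du: now x**5/20 + ∫(x**2*exp(3*x)/5) dx + ∫(2*sin(u)) du.
Step 4. Evaluate the standard form: now x**5/20 - 2*cos(u) + ∫(x**2*exp(3*x)/5) dx.
Step 5. Substitute back u = x**3 - 3: now x**5/20 - 2*cos(x**3 - 3) + ∫(x**2*exp(3*x)/5) dx.
Step 6. Integrate ∫(x**2*exp(3*x)/5) dx by parts with u = x**2, dv = (exp(3*x)/5) dx, so v = exp(3*x)/15: now x**5/20 + x**2*exp(3*x)/15 - 2*cos(x**3 - 3) + ∫(-2*x*exp(3*x)/15) dx.
Step 7. Integrate ∫(-2*x*exp(3*x)/15) dx by parts with u = x, dv = (-2*exp(3*x)/15) dx, so v = -2*exp(3*x)/45: now x**5/20 + x**2*exp(3*x)/15 - 2*x*exp(3*x)/45 - 2*cos(x**3 - 3) + ∫(2*exp(3*x)/45) dx.
Step 8. Evaluate the standard form: now x**5/20 + x**2*exp(3*x)/15 - 2*x*exp(3*x)/45 + 2*exp(3*x)/135 - 2*cos(x**3 - 3).
Answer: x**5/20 + x**2*exp(3*x)/15 - 2*x*exp(3*x)/45 + 2*exp(3*x)/135 - 2*cos(x**3 - 3).


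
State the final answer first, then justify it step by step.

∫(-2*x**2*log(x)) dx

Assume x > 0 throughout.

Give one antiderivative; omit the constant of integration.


The answer is -2*x**3*log(x)/3 + 2*x**3/9.
Step 1. Integrate ∫(-2*x**2*log(x)) dx by parts with u = log(x), dv = (-2*x**2) dx, so v = -2*x**3/3 [assuming x > 0]: now -2*x**3*log(x)/3 + ∫(2*x**2/3) dx.
Step 2. Evaluate the standard form: now -2*x**3*log(x)/3 + 2*x**3/9.
Answer: -2*x**3*log(x)/3 + 2*x**3/9.


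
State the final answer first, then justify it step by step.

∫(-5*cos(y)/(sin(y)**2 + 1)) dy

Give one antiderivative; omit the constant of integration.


The answer is -5*atan(sin(y)).
Step 1. Substitute u = sin(y), turning ∫(-5*cos(y)/(sin(y)**2 + 1)) dy into ∫(-5/(u**2 + 1)) du: now ∫(-5/(u**2 + 1)) du.
Step 2. Evaluate the standard form: now -5*atan(u).
Step 3. Substitute back u = sin(y): now -5*atan(sin(y)).
Answer: -5*atan(sin(y)).


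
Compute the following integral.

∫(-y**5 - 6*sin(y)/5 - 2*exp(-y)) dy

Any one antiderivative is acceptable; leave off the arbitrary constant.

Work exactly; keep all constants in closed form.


Answer: -y**6/6 + 6*cos(y)/5 + 2*exp(-y).


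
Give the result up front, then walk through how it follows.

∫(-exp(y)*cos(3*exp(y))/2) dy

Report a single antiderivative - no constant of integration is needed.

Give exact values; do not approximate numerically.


The answer is -sin(3*exp(y))/6.
Step 1. Substitute u = exp(y), turning ∫(-exp(y)*cos(3*exp(y))/2) dy into ∫(-cos(3*u)/2) du: now ∫(-cos(3*u)/2) du.
Step 2. Evaluate the standard form: now -sin(3*u)/6.
Step 3. Substitute back u = exp(y): now -sin(3*exp(y))/6.
Answer: -sin(3*exp(y))/6.


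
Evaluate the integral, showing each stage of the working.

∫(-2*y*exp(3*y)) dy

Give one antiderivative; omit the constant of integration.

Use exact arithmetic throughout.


Step 1. Integrate ∫(-2*y*exp(3*y)) dy by parts with u = y, dv = (-2*exp(3*y)) dy, so v = -2*exp(3*y)/3: now -2*y*exp(3*y)/3 + ∫(2*exp(3*y)/3) dy.
Step 2. Evaluate the standard form: now -2*y*exp(3*y)/3 + 2*exp(3*y)/9.
Answer: -2*y*exp(3*y)/3 + 2*exp(3*y)/9.


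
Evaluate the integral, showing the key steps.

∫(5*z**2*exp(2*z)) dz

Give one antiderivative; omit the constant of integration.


Step 1. Integrate ∫(5*z**2*exp(2*z)) dz by parts with u = z**2, dv = (5*exp(2*z)) dz, so v = 5*exp(2*z)/2: now 5*z**2*exp(2*z)/2 + ∫(-5*z*exp(2*z)) dz.
Step 2. Integrate ∫(-5*z*exp(2*z)) dz by parts with u = z, dv = (-5*exp(2*z)) dz, so v = -5*exp(2*z)/2: now 5*z**2*exp(2*z)/2 - 5*z*exp(2*z)/2 + ∫(5*exp(2*z)/2) dz.
Step 3. Evaluate the standard form: now 5*z**2*exp(2*z)/2 - 5*z*exp(2*z)/2 + 5*exp(2*z)/4.
Answer: 5*z**2*exp(2*z)/2 - 5*z*exp(2*z)/2 + 5*exp(2*z)/4.


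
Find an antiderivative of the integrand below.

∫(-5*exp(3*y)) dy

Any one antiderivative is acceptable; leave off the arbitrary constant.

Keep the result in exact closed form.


Answer: -5*exp(3*y)/3.


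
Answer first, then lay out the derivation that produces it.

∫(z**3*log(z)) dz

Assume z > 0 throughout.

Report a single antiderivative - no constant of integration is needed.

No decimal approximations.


The answer is z**4*log(z)/4 - z**4/16.
Step 1. Integrate ∫(z**3*log(z)) dz by parts with u = log(z), dv = (z**3) dz, so v = z**4/4 [assuming z > 0]: now z**4*log(z)/4 + ∫(-z**3/4) dz.
Step 2. Evaluate the standard form: now z**4*log(z)/4 - z**4/16.
Answer: z**4*log(z)/4 - z**4/16.


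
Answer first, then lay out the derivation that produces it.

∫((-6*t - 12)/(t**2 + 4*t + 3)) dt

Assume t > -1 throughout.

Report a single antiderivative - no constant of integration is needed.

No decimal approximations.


The answer is -3*log(t + 1) - 3*log(t + 3).
Step 1. Decompose ∫((-6*t - 12)/(t**2 + 4*t + 3)) dt by partial fractions, (-6*t - 12)/(t**2 + 4*t + 3) = -3/(t + 3) - 3/(t + 1): now ∫(-3/(t + 1)) dt + ∫(-3/(t + 3)) dt.
Step 2. Evaluate the standard form [assuming t > -1]: now -3*log(t + 1) + ∫(-3/(t + 3)) dt.
Step 3. Evaluate the standard form [assuming t > -3]: now -3*log(t + 1) - 3*log(t + 3).
Answer: -3*log(t + 1) - 3*log(t + 3).


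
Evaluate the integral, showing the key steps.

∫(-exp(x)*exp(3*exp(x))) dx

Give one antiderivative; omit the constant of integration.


Step 1. Substitute u = exp(x), turning ∫(-exp(x)*exp(3*exp(x))) dx into ∫(-exp(3*u)) du: now ∫(-exp(3*u)) du.
Step 2. Evaluate the standard form: now -exp(3*u)/3.
Step 3. Substitute back u = exp(x): now -exp(3*exp(x))/3.
Answer: -exp(3*exp(x))/3.
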